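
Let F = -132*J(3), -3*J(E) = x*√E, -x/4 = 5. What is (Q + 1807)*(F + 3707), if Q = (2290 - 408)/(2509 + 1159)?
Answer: 12288627153/1834 - 1458590760*√3/917 ≈ 3.9454e+6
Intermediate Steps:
x = -20 (x = -4*5 = -20)
Q = 941/1834 (Q = 1882/3668 = 1882*(1/3668) = 941/1834 ≈ 0.51309)
J(E) = 20*√E/3 (J(E) = -(-20)*√E/3 = 20*√E/3)
F = -880*√3 ≈ -1524.2
(Q + 1807)*(F + 3707) = (941/1834 + 1807)*(-880*√3 + 3707) = 3314979*(3707 - 880*√3)/1834 = 12288627153/1834 - 1458590760*√3/917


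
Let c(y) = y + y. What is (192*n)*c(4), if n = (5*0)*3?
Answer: 0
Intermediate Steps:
c(y) = 2*y
n = 0 (n = 0*3 = 0)
(192*n)*c(4) = (192*0)*(2*4) = 0*8 = 0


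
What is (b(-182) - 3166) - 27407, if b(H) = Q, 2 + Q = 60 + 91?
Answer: -30424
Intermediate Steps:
Q = 149 (Q = -2 + (60 + 91) = -2 + 151 = 149)
b(H) = 149
(b(-182) - 3166) - 27407 = (149 - 3166) - 27407 = -3017 - 27407 = -30424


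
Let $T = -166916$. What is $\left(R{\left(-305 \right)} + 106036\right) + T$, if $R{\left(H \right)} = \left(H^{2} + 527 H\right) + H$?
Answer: $-128895$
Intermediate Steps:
$R{\left(H \right)} = H^{2} + 528 H$
$\left(R{\left(-305 \right)} + 106036\right) + T = \left(- 305 \left(528 - 305\right) + 106036\right) - 166916 = \left(\left(-305\right) 223 + 106036\right) - 166916 = \left(-68015 + 106036\right) - 166916 = 38021 - 166916 = -128895$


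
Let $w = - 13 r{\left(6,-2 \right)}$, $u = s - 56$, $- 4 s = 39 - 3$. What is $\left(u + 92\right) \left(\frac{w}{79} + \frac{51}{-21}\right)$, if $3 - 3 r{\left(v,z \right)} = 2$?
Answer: $- \frac{37080}{553} \approx -67.052$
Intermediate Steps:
$s = -9$ ($s = - \frac{39 - 3}{4} = \left(- \frac{1}{4}\right) 36 = -9$)
$u = -65$ ($u = -9 - 56 = -65$)
$r{\left(v,z \right)} = \frac{1}{3}$ ($r{\left(v,z \right)} = 1 - \frac{2}{3} = \frac{1}{3}$)
$w = - \frac{13}{3}$ ($w = \left(-13\right) \frac{1}{3} = - \frac{13}{3} \approx -4.3333$)
$\left(u + 92\right) \left(\frac{w}{79} + \frac{51}{-21}\right) = \left(-65 + 92\right) \left(- \frac{13}{3 \cdot 79} + \frac{51}{-21}\right) = 27 \left(\left(- \frac{13}{3}\right) \frac{1}{79} + 51 \left(- \frac{1}{21}\right)\right) = 27 \left(- \frac{13}{237} - \frac{17}{7}\right) = 27 \left(- \frac{4120}{1659}\right) = - \frac{37080}{553}$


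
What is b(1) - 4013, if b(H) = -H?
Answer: -4014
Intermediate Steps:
b(1) - 4013 = -1*1 - 4013 = -1 - 4013 = -4014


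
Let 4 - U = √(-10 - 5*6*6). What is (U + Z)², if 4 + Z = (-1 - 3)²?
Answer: (16 - I*√190)² ≈ 66.0 - 441.09*I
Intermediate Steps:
Z = 12 (Z = -4 + (-1 - 3)² = -4 + (-4)² = -4 + 16 = 12)
U = 4 - I*√190 (U = 4 - √(-10 - 5*6*6) = 4 - √(-10 - 30*6) = 4 - √(-10 - 180) = 4 - √(-190) = 4 - I*√190 ≈ 4.0 - 13.784*I)
(U + Z)² = ((4 - I*√190) + 12)² = (16 - I*√190)²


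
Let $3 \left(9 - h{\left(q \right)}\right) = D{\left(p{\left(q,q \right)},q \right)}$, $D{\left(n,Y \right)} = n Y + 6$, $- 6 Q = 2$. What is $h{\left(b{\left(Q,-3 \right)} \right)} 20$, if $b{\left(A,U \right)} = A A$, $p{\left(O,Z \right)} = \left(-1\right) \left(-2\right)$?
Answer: $\frac{3740}{27} \approx 138.52$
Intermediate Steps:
$p{\left(O,Z \right)} = 2$
$Q = - \frac{1}{3}$ ($Q = \left(- \frac{1}{6}\right) 2 = - \frac{1}{3} \approx -0.33333$)
$b{\left(A,U \right)} = A^{2}$
$D{\left(n,Y \right)} = 6 + Y n$ ($D{\left(n,Y \right)} = Y n + 6 = 6 + Y n$)
$h{\left(q \right)} = 7 - \frac{2 q}{3}$ ($h{\left(q \right)} = 9 - \frac{6 + q 2}{3} = 9 - \frac{6 + 2 q}{3} = 9 - \left(2 + \frac{2 q}{3}\right) = 7 - \frac{2 q}{3}$)
$h{\left(b{\left(Q,-3 \right)} \right)} 20 = \left(7 - \frac{2 \left(- \frac{1}{3}\right)^{2}}{3}\right) 20 = \left(7 - \frac{2}{27}\right) 20 = \frac{187}{27} \cdot 20 = \frac{3740}{27}$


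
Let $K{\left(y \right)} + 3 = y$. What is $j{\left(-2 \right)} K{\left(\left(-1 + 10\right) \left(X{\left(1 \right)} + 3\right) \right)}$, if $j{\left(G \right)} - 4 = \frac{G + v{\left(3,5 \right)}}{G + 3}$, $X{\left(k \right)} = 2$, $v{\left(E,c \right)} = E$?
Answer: $210$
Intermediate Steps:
$K{\left(y \right)} = -3 + y$
$j{\left(G \right)} = 5$ ($j{\left(G \right)} = 4 + \frac{G + 3}{G + 3} = 4 + \frac{3 + G}{3 + G} = 4 + 1 = 5$)
$j{\left(-2 \right)} K{\left(\left(-1 + 10\right) \left(X{\left(1 \right)} + 3\right) \right)} = 5 \left(-3 + \left(-1 + 10\right) \left(2 + 3\right)\right) = 5 \left(-3 + 9 \cdot 5\right) = 5 \left(-3 + 45\right) = 5 \cdot 42 = 210$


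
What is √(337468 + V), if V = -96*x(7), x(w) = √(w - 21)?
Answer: 2*√(84367 - 24*I*√14) ≈ 580.92 - 0.30916*I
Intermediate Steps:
x(w) = √(-21 + w)
V = -96*I*√14 (V = -96*√(-21 + 7) = -96*I*√14 ≈ -359.2*I)
√(337468 + V) = √(337468 - 96*I*√14)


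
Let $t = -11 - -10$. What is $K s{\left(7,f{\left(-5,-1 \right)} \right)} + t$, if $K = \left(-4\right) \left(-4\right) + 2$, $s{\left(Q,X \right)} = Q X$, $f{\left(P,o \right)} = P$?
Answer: $-631$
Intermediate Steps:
$K = 18$ ($K = 16 + 2 = 18$)
$t = -1$ ($t = -11 + 10 = -1$)
$K s{\left(7,f{\left(-5,-1 \right)} \right)} + t = 18 \cdot 7 \left(-5\right) - 1 = 18 \left(-35\right) - 1 = -630 - 1 = -631$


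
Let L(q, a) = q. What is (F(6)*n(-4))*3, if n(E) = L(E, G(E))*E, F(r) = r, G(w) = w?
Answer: 288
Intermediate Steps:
n(E) = E² (n(E) = E*E = E²)
(F(6)*n(-4))*3 = (6*(-4)²)*3 = (6*16)*3 = 96*3 = 288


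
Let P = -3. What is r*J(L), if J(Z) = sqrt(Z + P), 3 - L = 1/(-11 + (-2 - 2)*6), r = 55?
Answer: 11*sqrt(35)/7 ≈ 9.2967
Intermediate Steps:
L = 106/35 (L = 3 - 1/(-11 + (-2 - 2)*6) = 3 - 1/(-11 - 4*6) = 3 - 1/(-11 - 24) = 3 - 1/(-35) = 3 - 1*(-1/35) = 3 + 1/35 = 106/35 ≈ 3.0286)
J(Z) = sqrt(-3 + Z) (J(Z) = sqrt(Z - 3) = sqrt(-3 + Z))
r*J(L) = 55*sqrt(-3 + 106/35) = 55*sqrt(1/35) = 55*(sqrt(35)/35) = 11*sqrt(35)/7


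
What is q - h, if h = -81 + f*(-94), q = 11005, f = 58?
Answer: 16538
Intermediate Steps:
h = -5533 (h = -81 + 58*(-94) = -81 - 5452 = -5533)
q - h = 11005 - 1*(-5533) = 11005 + 5533 = 16538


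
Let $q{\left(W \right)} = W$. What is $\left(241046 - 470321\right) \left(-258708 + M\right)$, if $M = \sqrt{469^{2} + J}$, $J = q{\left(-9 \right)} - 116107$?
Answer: $59315276700 - 229275 \sqrt{103845} \approx 5.9241 \cdot 10^{10}$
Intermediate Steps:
$J = -116116$ ($J = -9 - 116107 = -116116$)
$M = \sqrt{103845}$ ($M = \sqrt{469^{2} - 116116} = \sqrt{219961 - 116116} = \sqrt{103845} \approx 322.25$)
$\left(241046 - 470321\right) \left(-258708 + M\right) = \left(241046 - 470321\right) \left(-258708 + \sqrt{103845}\right) = - 229275 \left(-258708 + \sqrt{103845}\right) = 59315276700 - 229275 \sqrt{103845}$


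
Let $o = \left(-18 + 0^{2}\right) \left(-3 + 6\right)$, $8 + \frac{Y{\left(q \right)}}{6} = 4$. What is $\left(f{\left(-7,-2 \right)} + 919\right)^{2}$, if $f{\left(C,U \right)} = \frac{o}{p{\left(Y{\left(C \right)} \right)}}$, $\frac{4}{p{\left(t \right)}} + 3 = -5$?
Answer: $1054729$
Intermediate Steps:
$Y{\left(q \right)} = -24$ ($Y{\left(q \right)} = -48 + 6 \cdot 4 = -48 + 24 = -24$)
$p{\left(t \right)} = - \frac{1}{2}$ ($p{\left(t \right)} = \frac{4}{-3 - 5} = \frac{4}{-8} = 4 \left(- \frac{1}{8}\right) = - \frac{1}{2}$)
$o = -54$ ($o = \left(-18 + 0\right) 3 = \left(-18\right) 3 = -54$)
$f{\left(C,U \right)} = 108$ ($f{\left(C,U \right)} = - \frac{54}{- \frac{1}{2}} = \left(-54\right) \left(-2\right) = 108$)
$\left(f{\left(-7,-2 \right)} + 919\right)^{2} = \left(108 + 919\right)^{2} = 1027^{2} = 1054729$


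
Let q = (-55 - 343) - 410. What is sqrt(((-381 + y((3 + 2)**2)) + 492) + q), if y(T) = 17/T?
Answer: 32*I*sqrt(17)/5 ≈ 26.388*I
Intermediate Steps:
q = -808 (q = -398 - 410 = -808)
sqrt(((-381 + y((3 + 2)**2)) + 492) + q) = sqrt(((-381 + 17/((3 + 2)**2)) + 492) - 808) = sqrt(((-381 + 17/(5**2)) + 492) - 808) = sqrt(((-381 + 17/25) + 492) - 808) = sqrt((-9508/25 + 492) - 808) = sqrt(2792/25 - 808) = sqrt(-17408/25) = 32*I*sqrt(17)/5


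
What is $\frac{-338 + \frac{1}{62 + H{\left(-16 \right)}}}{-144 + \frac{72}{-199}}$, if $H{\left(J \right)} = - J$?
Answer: $\frac{5246237}{2240784} \approx 2.3413$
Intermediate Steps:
$\frac{-338 + \frac{1}{62 + H{\left(-16 \right)}}}{-144 + \frac{72}{-199}} = \frac{-338 + \frac{1}{62 - -16}}{-144 + \frac{72}{-199}} = \frac{-338 + \frac{1}{62 + 16}}{-144 + 72 \left(- \frac{1}{199}\right)} = \frac{-338 + \frac{1}{78}}{-144 - \frac{72}{199}} = \frac{-338 + \frac{1}{78}}{- \frac{28728}{199}} = \left(- \frac{26363}{78}\right) \left(- \frac{199}{28728}\right) = \frac{5246237}{2240784}$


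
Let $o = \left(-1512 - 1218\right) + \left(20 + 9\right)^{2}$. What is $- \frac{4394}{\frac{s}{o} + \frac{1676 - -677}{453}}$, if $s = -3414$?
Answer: $- \frac{3760020498}{5991359} \approx -627.57$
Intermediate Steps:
$o = -1889$ ($o = -2730 + 29^{2} = -2730 + 841 = -1889$)
$- \frac{4394}{\frac{s}{o} + \frac{1676 - -677}{453}} = - \frac{4394}{- \frac{3414}{-1889} + \frac{1676 - -677}{453}} = - \frac{4394}{\left(-3414\right) \left(- \frac{1}{1889}\right) + \left(1676 + 677\right) \frac{1}{453}} = - \frac{4394}{\frac{3414}{1889} + 2353 \cdot \frac{1}{453}} = - \frac{4394}{\frac{3414}{1889} + \frac{2353}{453}} = - \frac{4394}{\frac{5991359}{855717}} = \left(-4394\right) \frac{855717}{5991359} = - \frac{3760020498}{5991359}$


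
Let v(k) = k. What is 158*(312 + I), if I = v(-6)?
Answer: 48348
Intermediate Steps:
I = -6
158*(312 + I) = 158*(312 - 6) = 158*306 = 48348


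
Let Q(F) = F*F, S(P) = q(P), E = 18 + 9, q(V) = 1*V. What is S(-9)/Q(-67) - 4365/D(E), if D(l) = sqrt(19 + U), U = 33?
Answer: -9/4489 - 4365*sqrt(13)/26 ≈ -605.32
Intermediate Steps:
q(V) = V
E = 27
S(P) = P
D(l) = 2*sqrt(13) (D(l) = sqrt(19 + 33) = sqrt(52) = 2*sqrt(13))
Q(F) = F**2
S(-9)/Q(-67) - 4365/D(E) = -9/((-67)**2) - 4365*sqrt(13)/26 = -9/4489 - 4365*sqrt(13)/26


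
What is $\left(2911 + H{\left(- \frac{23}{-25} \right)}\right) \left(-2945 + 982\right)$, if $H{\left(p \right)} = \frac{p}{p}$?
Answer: $-5716256$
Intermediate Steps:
$H{\left(p \right)} = 1$
$\left(2911 + H{\left(- \frac{23}{-25} \right)}\right) \left(-2945 + 982\right) = \left(2911 + 1\right) \left(-2945 + 982\right) = 2912 \left(-1963\right) = -5716256$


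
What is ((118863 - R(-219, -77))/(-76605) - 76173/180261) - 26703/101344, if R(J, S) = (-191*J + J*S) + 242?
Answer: -228323322873479/155494282656480 ≈ -1.4684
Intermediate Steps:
R(J, S) = 242 - 191*J + J*S
((118863 - R(-219, -77))/(-76605) - 76173/180261) - 26703/101344 = ((118863 - (242 - 191*(-219) - 219*(-77)))/(-76605) - 76173/180261) - 26703/101344 = ((118863 - (242 + 41829 + 16863))*(-1/76605) - 76173*1/180261) - 26703/101344 = ((118863 - 1*58934)*(-1/76605) - 25391/60087) - 1*26703/101344 = ((118863 - 58934)*(-1/76605) - 25391/60087) - 26703/101344 = (59929*(-1/76605) - 25391/60087) - 26703/101344 = (-59929/76605 - 25391/60087) - 26703/101344 = -1848677126/1534321545 - 26703/101344 = -228323322873479/155494282656480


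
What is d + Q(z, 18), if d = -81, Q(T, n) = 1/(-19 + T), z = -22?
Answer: -3322/41 ≈ -81.024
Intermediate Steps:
d + Q(z, 18) = -81 + 1/(-19 - 22) = -81 + 1/(-41) = -81 - 1/41 = -3322/41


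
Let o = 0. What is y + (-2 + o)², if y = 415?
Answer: 419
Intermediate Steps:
y + (-2 + o)² = 415 + (-2 + 0)² = 415 + (-2)² = 415 + 4 = 419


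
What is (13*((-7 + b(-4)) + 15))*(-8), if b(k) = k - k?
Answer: -832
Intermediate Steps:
b(k) = 0
(13*((-7 + b(-4)) + 15))*(-8) = (13*((-7 + 0) + 15))*(-8) = (13*(-7 + 15))*(-8) = (13*8)*(-8) = 104*(-8) = -832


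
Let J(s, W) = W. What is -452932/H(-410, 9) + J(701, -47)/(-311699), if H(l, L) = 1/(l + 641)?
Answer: -32612222289061/311699 ≈ -1.0463e+8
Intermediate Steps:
H(l, L) = 1/(641 + l)
-452932/H(-410, 9) + J(701, -47)/(-311699) = -452932/(1/(641 - 410)) - 47/(-311699) = -452932/(1/231) - 47*(-1/311699) = -452932/1/231 + 47/311699 = -452932*231 + 47/311699 = -104627292 + 47/311699 = -32612222289061/311699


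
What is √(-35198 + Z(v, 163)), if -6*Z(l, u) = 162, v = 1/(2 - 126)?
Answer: 5*I*√1409 ≈ 187.68*I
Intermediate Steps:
v = -1/124 (v = 1/(-124) = -1/124 ≈ -0.0080645)
Z(l, u) = -27 (Z(l, u) = -⅙*162 = -27)
√(-35198 + Z(v, 163)) = √(-35198 - 27) = √(-35225) = 5*I*√1409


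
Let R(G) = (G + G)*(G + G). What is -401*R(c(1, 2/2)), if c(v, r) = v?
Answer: -1604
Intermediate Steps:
R(G) = 4*G² (R(G) = (2*G)*(2*G) = 4*G²)
-401*R(c(1, 2/2)) = -1604*1² = -1604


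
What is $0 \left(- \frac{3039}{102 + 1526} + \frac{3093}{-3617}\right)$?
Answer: $0$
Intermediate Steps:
$0 \left(- \frac{3039}{102 + 1526} + \frac{3093}{-3617}\right) = 0 \left(- \frac{3039}{1628} + 3093 \left(- \frac{1}{3617}\right)\right) = 0 \left(\left(-3039\right) \frac{1}{1628} - \frac{3093}{3617}\right) = 0 \left(- \frac{3039}{1628} - \frac{3093}{3617}\right) = 0 \left(- \frac{16027467}{5888476}\right) = 0$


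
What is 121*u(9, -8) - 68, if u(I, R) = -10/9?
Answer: -1822/9 ≈ -202.44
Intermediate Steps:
u(I, R) = -10/9 (u(I, R) = -10*⅑ = -10/9)
121*u(9, -8) - 68 = 121*(-10/9) - 68 = -1210/9 - 68 = -1822/9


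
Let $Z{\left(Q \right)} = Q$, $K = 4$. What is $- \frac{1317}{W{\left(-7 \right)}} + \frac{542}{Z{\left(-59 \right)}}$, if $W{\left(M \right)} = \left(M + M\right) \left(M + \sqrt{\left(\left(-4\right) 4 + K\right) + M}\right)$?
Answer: $- \frac{151415}{8024} - \frac{1317 i \sqrt{19}}{952} \approx -18.87 - 6.0301 i$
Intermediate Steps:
$W{\left(M \right)} = 2 M \left(M + \sqrt{-12 + M}\right)$ ($W{\left(M \right)} = \left(M + M\right) \left(M + \sqrt{\left(\left(-4\right) 4 + 4\right) + M}\right) = 2 M \left(M + \sqrt{\left(-16 + 4\right) + M}\right) = 2 M \left(M + \sqrt{-12 + M}\right)$)
$- \frac{1317}{W{\left(-7 \right)}} + \frac{542}{Z{\left(-59 \right)}} = - \frac{1317}{2 \left(-7\right) \left(-7 + \sqrt{-12 - 7}\right)} + \frac{542}{-59} = - \frac{1317}{2 \left(-7\right) \left(-7 + \sqrt{-19}\right)} + 542 \left(- \frac{1}{59}\right) = - \frac{1317}{2 \left(-7\right) \left(-7 + i \sqrt{19}\right)} - \frac{542}{59} = - \frac{1317}{98 - 14 i \sqrt{19}} - \frac{542}{59} = - \frac{542}{59} - \frac{1317}{98 - 14 i \sqrt{19}}$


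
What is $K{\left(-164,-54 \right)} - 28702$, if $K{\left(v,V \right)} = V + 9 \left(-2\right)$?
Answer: $-28774$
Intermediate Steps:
$K{\left(v,V \right)} = -18 + V$ ($K{\left(v,V \right)} = V - 18 = -18 + V$)
$K{\left(-164,-54 \right)} - 28702 = \left(-18 - 54\right) - 28702 = -72 - 28702 = -28774$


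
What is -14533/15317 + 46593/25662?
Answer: 113573045/131021618 ≈ 0.86683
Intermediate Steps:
-14533/15317 + 46593/25662 = -14533*1/15317 + 46593*(1/25662) = -14533/15317 + 15531/8554 = 113573045/131021618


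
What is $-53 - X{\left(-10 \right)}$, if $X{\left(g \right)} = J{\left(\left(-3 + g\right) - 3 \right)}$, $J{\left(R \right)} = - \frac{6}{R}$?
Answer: $- \frac{427}{8} \approx -53.375$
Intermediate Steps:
$X{\left(g \right)} = - \frac{6}{-6 + g}$ ($X{\left(g \right)} = - \frac{6}{\left(-3 + g\right) - 3} = - \frac{6}{-6 + g}$)
$-53 - X{\left(-10 \right)} = -53 - - \frac{6}{-6 - 10} = -53 - - \frac{6}{-16} = -53 - \left(-6\right) \left(- \frac{1}{16}\right) = -53 - \frac{3}{8} = - \frac{427}{8}$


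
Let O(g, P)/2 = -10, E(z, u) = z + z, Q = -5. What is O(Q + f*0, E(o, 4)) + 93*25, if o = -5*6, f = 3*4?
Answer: 2305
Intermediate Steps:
f = 12
o = -30
E(z, u) = 2*z
O(g, P) = -20 (O(g, P) = 2*(-10) = -20)
O(Q + f*0, E(o, 4)) + 93*25 = -20 + 93*25 = -20 + 2325 = 2305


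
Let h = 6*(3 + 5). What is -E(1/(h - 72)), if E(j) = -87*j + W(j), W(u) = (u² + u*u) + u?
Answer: -1033/288 ≈ -3.5868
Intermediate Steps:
h = 48 (h = 6*8 = 48)
W(u) = u + 2*u² (W(u) = (u² + u²) + u = 2*u² + u = u + 2*u²)
E(j) = -87*j + j*(1 + 2*j)
-E(1/(h - 72)) = -2*(-43 + 1/(48 - 72))/(48 - 72) = -2*(-43 + 1/(-24))/(-24) = -2*(-1)*(-43 - 1/24)/24 = -2*(-1)*(-1033)/(24*24) = -1*1033/288 = -1033/288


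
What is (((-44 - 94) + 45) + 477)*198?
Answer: 76032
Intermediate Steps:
(((-44 - 94) + 45) + 477)*198 = ((-138 + 45) + 477)*198 = (-93 + 477)*198 = 384*198 = 76032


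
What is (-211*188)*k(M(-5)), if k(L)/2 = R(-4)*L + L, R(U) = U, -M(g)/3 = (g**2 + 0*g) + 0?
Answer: -17850600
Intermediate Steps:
M(g) = -3*g**2 (M(g) = -3*((g**2 + 0*g) + 0) = -3*((g**2 + 0) + 0) = -3*(g**2 + 0) = -3*g**2)
k(L) = -6*L (k(L) = 2*(-4*L + L) = 2*(-3*L) = -6*L)
(-211*188)*k(M(-5)) = (-211*188)*(-(-18)*(-5)**2) = -(-238008)*(-3*25) = -(-238008)*(-75) = -39668*450 = -17850600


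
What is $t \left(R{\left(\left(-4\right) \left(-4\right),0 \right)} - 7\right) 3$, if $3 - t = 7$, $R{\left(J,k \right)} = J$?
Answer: $-108$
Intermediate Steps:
$t = -4$ ($t = 3 - 7 = -4$)
$t \left(R{\left(\left(-4\right) \left(-4\right),0 \right)} - 7\right) 3 = - 4 \left(\left(-4\right) \left(-4\right) - 7\right) 3 = - 4 \left(16 - 7\right) 3 = - 4 \cdot 9 \cdot 3 = \left(-4\right) 27 = -108$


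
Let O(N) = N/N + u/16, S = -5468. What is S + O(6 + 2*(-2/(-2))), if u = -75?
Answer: -87547/16 ≈ -5471.7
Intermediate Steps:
O(N) = -59/16 (O(N) = N/N - 75/16 = 1 - 75*1/16 = 1 - 75/16 = -59/16)
S + O(6 + 2*(-2/(-2))) = -5468 - 59/16 = -87547/16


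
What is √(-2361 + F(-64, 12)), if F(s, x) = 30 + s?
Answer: I*√2395 ≈ 48.939*I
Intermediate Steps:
√(-2361 + F(-64, 12)) = √(-2361 + (30 - 64)) = √(-2361 - 34) = √(-2395) = I*√2395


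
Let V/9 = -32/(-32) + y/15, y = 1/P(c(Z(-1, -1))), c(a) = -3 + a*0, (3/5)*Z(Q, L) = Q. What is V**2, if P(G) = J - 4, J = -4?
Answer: 127449/1600 ≈ 79.656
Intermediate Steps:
Z(Q, L) = 5*Q/3
c(a) = -3 (c(a) = -3 + 0 = -3)
P(G) = -8 (P(G) = -4 - 4 = -8)
y = -1/8 (y = 1/(-8) = -1/8 ≈ -0.12500)
V = 357/40 (V = 9*(-32/(-32) - 1/8/15) = 9*(-32*(-1/32) - 1/8*1/15) = 9*(1 - 1/120) = 9*(119/120) = 357/40 ≈ 8.9250)
V**2 = (357/40)**2 = 127449/1600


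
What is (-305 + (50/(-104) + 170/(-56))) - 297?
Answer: -55102/91 ≈ -605.52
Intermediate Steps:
(-305 + (50/(-104) + 170/(-56))) - 297 = (-305 + (50*(-1/104) + 170*(-1/56))) - 297 = (-305 + (-25/52 - 85/28)) - 297 = (-305 - 320/91) - 297 = -28075/91 - 297 = -55102/91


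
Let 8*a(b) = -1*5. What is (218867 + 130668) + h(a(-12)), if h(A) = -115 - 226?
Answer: 349194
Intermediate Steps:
a(b) = -5/8 (a(b) = (-1*5)/8 = (⅛)*(-5) = -5/8)
h(A) = -341
(218867 + 130668) + h(a(-12)) = (218867 + 130668) - 341 = 349535 - 341 = 349194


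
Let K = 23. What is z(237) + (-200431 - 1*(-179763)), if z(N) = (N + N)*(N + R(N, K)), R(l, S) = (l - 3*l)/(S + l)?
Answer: 5902381/65 ≈ 90806.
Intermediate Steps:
R(l, S) = -2*l/(S + l) (R(l, S) = (-2*l)/(S + l) = -2*l/(S + l))
z(N) = 2*N*(N - 2*N/(23 + N)) (z(N) = (N + N)*(N - 2*N/(23 + N)) = (2*N)*(N - 2*N/(23 + N)) = 2*N*(N - 2*N/(23 + N)))
z(237) + (-200431 - 1*(-179763)) = 2*237²*(21 + 237)/(23 + 237) + (-200431 - 1*(-179763)) = 2*56169*258/260 + (-200431 + 179763) = 2*56169*(1/260)*258 - 20668 = 7245801/65 - 20668 = 5902381/65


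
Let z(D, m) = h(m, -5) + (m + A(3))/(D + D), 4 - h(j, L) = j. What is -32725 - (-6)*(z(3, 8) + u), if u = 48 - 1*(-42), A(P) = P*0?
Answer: -32201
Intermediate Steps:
A(P) = 0
h(j, L) = 4 - j
u = 90 (u = 48 + 42 = 90)
z(D, m) = 4 - m + m/(2*D) (z(D, m) = (4 - m) + (m + 0)/(D + D) = (4 - m) + m/((2*D)) = (4 - m) + m*(1/(2*D)) = (4 - m) + m/(2*D) = 4 - m + m/(2*D))
-32725 - (-6)*(z(3, 8) + u) = -32725 - (-6)*((4 - 1*8 + (1/2)*8/3) + 90) = -32725 - (-6)*((4 - 8 + (1/2)*8*(1/3)) + 90) = -32725 - (-6)*((4 - 8 + 4/3) + 90) = -32725 - (-6)*(-8/3 + 90) = -32725 - (-6)*262/3 = -32725 - 1*(-524) = -32725 + 524 = -32201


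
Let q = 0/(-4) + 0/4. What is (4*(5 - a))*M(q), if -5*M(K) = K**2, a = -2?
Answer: 0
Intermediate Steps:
q = 0 (q = 0*(-1/4) + 0*(1/4) = 0 + 0 = 0)
M(K) = -K**2/5
(4*(5 - a))*M(q) = (4*(5 - 1*(-2)))*(-1/5*0**2) = (4*(5 + 2))*(-1/5*0) = (4*7)*0 = 28*0 = 0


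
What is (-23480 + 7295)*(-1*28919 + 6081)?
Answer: 369633030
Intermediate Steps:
(-23480 + 7295)*(-1*28919 + 6081) = -16185*(-28919 + 6081) = -16185*(-22838) = 369633030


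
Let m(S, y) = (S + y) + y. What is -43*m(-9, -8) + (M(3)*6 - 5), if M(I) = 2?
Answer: 1082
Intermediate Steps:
m(S, y) = S + 2*y
-43*m(-9, -8) + (M(3)*6 - 5) = -43*(-9 + 2*(-8)) + (2*6 - 5) = -43*(-9 - 16) + (12 - 5) = -43*(-25) + 7 = 1075 + 7 = 1082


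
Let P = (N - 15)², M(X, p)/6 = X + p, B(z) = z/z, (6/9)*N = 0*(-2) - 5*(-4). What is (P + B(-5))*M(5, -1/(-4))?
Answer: 7119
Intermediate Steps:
N = 30 (N = 3*(0*(-2) - 5*(-4))/2 = 3*(0 + 20)/2 = (3/2)*20 = 30)
B(z) = 1
M(X, p) = 6*X + 6*p (M(X, p) = 6*(X + p) = 6*X + 6*p)
P = 225 (P = (30 - 15)² = 15² = 225)
(P + B(-5))*M(5, -1/(-4)) = (225 + 1)*(6*5 + 6*(-1/(-4))) = 226*(30 + 6*(-1*(-¼))) = 226*(30 + 6*(¼)) = 226*(30 + 3/2) = 226*(63/2) = 7119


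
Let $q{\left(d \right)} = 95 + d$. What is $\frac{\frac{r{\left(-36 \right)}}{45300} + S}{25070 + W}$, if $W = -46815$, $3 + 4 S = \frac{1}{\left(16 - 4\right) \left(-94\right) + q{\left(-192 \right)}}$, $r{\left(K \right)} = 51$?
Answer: $\frac{554243}{16089125500} \approx 3.4448 \cdot 10^{-5}$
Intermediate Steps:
$S = - \frac{919}{1225}$ ($S = - \frac{3}{4} + \frac{1}{4 \left(\left(16 - 4\right) \left(-94\right) + \left(95 - 192\right)\right)} = - \frac{3}{4} + \frac{1}{4 \left(12 \left(-94\right) - 97\right)} = - \frac{3}{4} + \frac{1}{4 \left(-1128 - 97\right)} = - \frac{3}{4} + \frac{1}{4 \left(-1225\right)} = - \frac{3}{4} + \frac{1}{4} \left(- \frac{1}{1225}\right) = - \frac{3}{4} - \frac{1}{4900} = - \frac{919}{1225} \approx -0.7502$)
$\frac{\frac{r{\left(-36 \right)}}{45300} + S}{25070 + W} = \frac{\frac{51}{45300} - \frac{919}{1225}}{25070 - 46815} = \frac{51 \cdot \frac{1}{45300} - \frac{919}{1225}}{-21745} = \left(\frac{17}{15100} - \frac{919}{1225}\right) \left(- \frac{1}{21745}\right) = \left(- \frac{554243}{739900}\right) \left(- \frac{1}{21745}\right) = \frac{554243}{16089125500}$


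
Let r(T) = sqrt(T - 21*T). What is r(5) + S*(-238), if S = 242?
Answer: -57596 + 10*I ≈ -57596.0 + 10.0*I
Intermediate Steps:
r(T) = 2*sqrt(5)*sqrt(-T) (r(T) = sqrt(-20*T) = 2*sqrt(5)*sqrt(-T))
r(5) + S*(-238) = 2*sqrt(5)*sqrt(-1*5) + 242*(-238) = 2*sqrt(5)*sqrt(-5) - 57596 = 2*sqrt(5)*(I*sqrt(5)) - 57596 = 10*I - 57596 = -57596 + 10*I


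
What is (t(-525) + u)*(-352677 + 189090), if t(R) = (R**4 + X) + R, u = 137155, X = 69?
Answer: -12427586169601188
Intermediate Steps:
t(R) = 69 + R + R**4 (t(R) = (R**4 + 69) + R = (69 + R**4) + R = 69 + R + R**4)
(t(-525) + u)*(-352677 + 189090) = ((69 - 525 + (-525)**4) + 137155)*(-352677 + 189090) = ((69 - 525 + 75969140625) + 137155)*(-163587) = (75969140169 + 137155)*(-163587) = 75969277324*(-163587) = -12427586169601188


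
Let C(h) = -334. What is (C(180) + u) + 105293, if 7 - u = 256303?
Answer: -151337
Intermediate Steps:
u = -256296 (u = 7 - 1*256303 = 7 - 256303 = -256296)
(C(180) + u) + 105293 = (-334 - 256296) + 105293 = -256630 + 105293 = -151337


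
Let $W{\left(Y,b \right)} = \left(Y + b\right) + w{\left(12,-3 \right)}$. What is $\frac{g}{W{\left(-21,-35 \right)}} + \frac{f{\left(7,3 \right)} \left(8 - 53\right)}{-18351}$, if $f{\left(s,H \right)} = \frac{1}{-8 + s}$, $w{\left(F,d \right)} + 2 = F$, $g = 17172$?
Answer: $- \frac{17506969}{46897} \approx -373.31$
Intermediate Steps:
$w{\left(F,d \right)} = -2 + F$
$W{\left(Y,b \right)} = 10 + Y + b$ ($W{\left(Y,b \right)} = \left(Y + b\right) + \left(-2 + 12\right) = \left(Y + b\right) + 10 = 10 + Y + b$)
$\frac{g}{W{\left(-21,-35 \right)}} + \frac{f{\left(7,3 \right)} \left(8 - 53\right)}{-18351} = \frac{17172}{10 - 21 - 35} + \frac{\frac{1}{-8 + 7} \left(8 - 53\right)}{-18351} = \frac{17172}{-46} + \frac{1}{-1} \left(-45\right) \left(- \frac{1}{18351}\right) = 17172 \left(- \frac{1}{46}\right) + \left(-1\right) \left(-45\right) \left(- \frac{1}{18351}\right) = - \frac{8586}{23} + 45 \left(- \frac{1}{18351}\right) = - \frac{8586}{23} - \frac{5}{2039} = - \frac{17506969}{46897}$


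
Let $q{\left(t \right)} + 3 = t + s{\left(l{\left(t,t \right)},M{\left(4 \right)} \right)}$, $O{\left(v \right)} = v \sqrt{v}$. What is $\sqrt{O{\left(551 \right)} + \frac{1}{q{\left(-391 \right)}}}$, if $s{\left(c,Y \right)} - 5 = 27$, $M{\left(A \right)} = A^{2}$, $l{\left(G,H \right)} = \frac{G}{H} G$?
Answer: $\frac{\sqrt{-362 + 72205244 \sqrt{551}}}{362} \approx 113.73$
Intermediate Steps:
$l{\left(G,H \right)} = \frac{G^{2}}{H}$
$O{\left(v \right)} = v^{\frac{3}{2}}$
$s{\left(c,Y \right)} = 32$ ($s{\left(c,Y \right)} = 5 + 27 = 32$)
$q{\left(t \right)} = 29 + t$ ($q{\left(t \right)} = -3 + \left(t + 32\right) = -3 + \left(32 + t\right) = 29 + t$)
$\sqrt{O{\left(551 \right)} + \frac{1}{q{\left(-391 \right)}}} = \sqrt{551^{\frac{3}{2}} + \frac{1}{29 - 391}} = \sqrt{551 \sqrt{551} + \frac{1}{-362}} = \sqrt{551 \sqrt{551} - \frac{1}{362}} = \sqrt{- \frac{1}{362} + 551 \sqrt{551}}$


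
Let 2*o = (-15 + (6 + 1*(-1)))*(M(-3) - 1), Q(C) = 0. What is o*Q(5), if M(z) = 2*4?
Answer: 0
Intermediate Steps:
M(z) = 8
o = -35 (o = ((-15 + (6 + 1*(-1)))*(8 - 1))/2 = ((-15 + (6 - 1))*7)/2 = ((-15 + 5)*7)/2 = (-10*7)/2 = (½)*(-70) = -35)
o*Q(5) = -35*0 = 0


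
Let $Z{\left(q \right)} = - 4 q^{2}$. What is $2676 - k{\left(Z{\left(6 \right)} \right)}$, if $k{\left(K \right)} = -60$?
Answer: $2736$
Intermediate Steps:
$2676 - k{\left(Z{\left(6 \right)} \right)} = 2676 - -60 = 2676 + 60 = 2736$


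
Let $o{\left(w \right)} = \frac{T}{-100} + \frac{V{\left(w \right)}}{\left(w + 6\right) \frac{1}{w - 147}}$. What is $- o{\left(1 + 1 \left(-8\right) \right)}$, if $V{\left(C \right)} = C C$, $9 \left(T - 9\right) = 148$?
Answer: $- \frac{6791171}{900} \approx -7545.7$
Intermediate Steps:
$T = \frac{229}{9}$ ($T = 9 + \frac{1}{9} \cdot 148 = 9 + \frac{148}{9} = \frac{229}{9} \approx 25.444$)
$V{\left(C \right)} = C^{2}$
$o{\left(w \right)} = - \frac{229}{900} + \frac{w^{2} \left(-147 + w\right)}{6 + w}$ ($o{\left(w \right)} = \frac{229}{9 \left(-100\right)} + \frac{w^{2}}{\left(w + 6\right) \frac{1}{w - 147}} = \frac{229}{9} \left(- \frac{1}{100}\right) + \frac{w^{2}}{\left(6 + w\right) \frac{1}{-147 + w}} = - \frac{229}{900} + \frac{w^{2}}{\frac{1}{-147 + w} \left(6 + w\right)} = - \frac{229}{900} + w^{2} \frac{-147 + w}{6 + w} = - \frac{229}{900} + \frac{w^{2} \left(-147 + w\right)}{6 + w}$)
$- o{\left(1 + 1 \left(-8\right) \right)} = - \frac{-1374 - 132300 \left(1 + 1 \left(-8\right)\right)^{2} - 229 \left(1 + 1 \left(-8\right)\right) + 900 \left(1 + 1 \left(-8\right)\right)^{3}}{900 \left(6 + \left(1 + 1 \left(-8\right)\right)\right)} = - \frac{-1374 - 132300 \left(1 - 8\right)^{2} - 229 \left(1 - 8\right) + 900 \left(1 - 8\right)^{3}}{900 \left(6 + \left(1 - 8\right)\right)} = - \frac{-1374 - 132300 \left(-7\right)^{2} - -1603 + 900 \left(-7\right)^{3}}{900 \left(6 - 7\right)} = - \frac{-1374 - 6482700 + 1603 + 900 \left(-343\right)}{900 \left(-1\right)} = - \frac{\left(-1\right) \left(-1374 - 6482700 + 1603 - 308700\right)}{900} = - \frac{\left(-1\right) \left(-6791171\right)}{900} = \left(-1\right) \frac{6791171}{900} = - \frac{6791171}{900}$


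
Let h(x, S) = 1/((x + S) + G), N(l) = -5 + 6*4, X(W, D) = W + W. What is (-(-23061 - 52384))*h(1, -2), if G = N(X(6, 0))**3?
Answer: 75445/6858 ≈ 11.001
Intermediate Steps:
X(W, D) = 2*W
N(l) = 19 (N(l) = -5 + 24 = 19)
G = 6859 (G = 19**3 = 6859)
h(x, S) = 1/(6859 + S + x) (h(x, S) = 1/((x + S) + 6859) = 1/((S + x) + 6859) = 1/(6859 + S + x))
(-(-23061 - 52384))*h(1, -2) = (-(-23061 - 52384))/(6859 - 2 + 1) = -1*(-75445)/6858 = 75445*(1/6858) = 75445/6858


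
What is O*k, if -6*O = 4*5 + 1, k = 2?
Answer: -7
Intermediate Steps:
O = -7/2 (O = -(4*5 + 1)/6 = -(20 + 1)/6 = -⅙*21 = -7/2 ≈ -3.5000)
O*k = -7/2*2 = -7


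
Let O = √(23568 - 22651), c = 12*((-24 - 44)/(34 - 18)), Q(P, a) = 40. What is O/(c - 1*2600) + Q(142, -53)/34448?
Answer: 5/4306 - √917/2651 ≈ -0.010262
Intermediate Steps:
c = -51 (c = 12*(-68/16) = 12*(-68*1/16) = 12*(-17/4) = -51)
O = √917 ≈ 30.282
O/(c - 1*2600) + Q(142, -53)/34448 = √917/(-51 - 1*2600) + 40/34448 = √917/(-51 - 2600) + 40*(1/34448) = √917/(-2651) + 5/4306 = √917*(-1/2651) + 5/4306 = -√917/2651 + 5/4306 = 5/4306 - √917/2651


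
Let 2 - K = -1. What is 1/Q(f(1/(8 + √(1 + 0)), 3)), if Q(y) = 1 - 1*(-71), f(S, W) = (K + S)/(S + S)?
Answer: 1/72 ≈ 0.013889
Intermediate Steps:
K = 3 (K = 2 - 1*(-1) = 2 + 1 = 3)
f(S, W) = (3 + S)/(2*S) (f(S, W) = (3 + S)/(S + S) = (3 + S)/((2*S)) = (3 + S)*(1/(2*S)) = (3 + S)/(2*S))
Q(y) = 72 (Q(y) = 1 + 71 = 72)
1/Q(f(1/(8 + √(1 + 0)), 3)) = 1/72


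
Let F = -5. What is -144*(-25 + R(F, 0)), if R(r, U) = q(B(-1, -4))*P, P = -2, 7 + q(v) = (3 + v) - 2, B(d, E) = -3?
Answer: 1008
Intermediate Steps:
q(v) = -6 + v (q(v) = -7 + ((3 + v) - 2) = -7 + (1 + v) = -6 + v)
R(r, U) = 18 (R(r, U) = (-6 - 3)*(-2) = -9*(-2) = 18)
-144*(-25 + R(F, 0)) = -144*(-25 + 18) = -144*(-7) = 1008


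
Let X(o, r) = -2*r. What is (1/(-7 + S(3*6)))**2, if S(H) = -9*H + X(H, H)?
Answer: 1/42025 ≈ 2.3795e-5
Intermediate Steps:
S(H) = -11*H (S(H) = -9*H - 2*H = -11*H)
(1/(-7 + S(3*6)))**2 = (1/(-7 - 33*6))**2 = (1/(-7 - 11*18))**2 = (1/(-7 - 198))**2 = (1/(-205))**2 = (-1/205)**2 = 1/42025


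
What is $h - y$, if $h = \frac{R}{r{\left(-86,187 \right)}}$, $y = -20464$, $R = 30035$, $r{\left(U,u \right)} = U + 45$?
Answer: $\frac{808989}{41} \approx 19731.0$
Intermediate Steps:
$r{\left(U,u \right)} = 45 + U$
$h = - \frac{30035}{41}$ ($h = \frac{30035}{45 - 86} = \frac{30035}{-41} = 30035 \left(- \frac{1}{41}\right) = - \frac{30035}{41} \approx -732.56$)
$h - y = - \frac{30035}{41} - -20464 = - \frac{30035}{41} + 20464 = \frac{808989}{41}$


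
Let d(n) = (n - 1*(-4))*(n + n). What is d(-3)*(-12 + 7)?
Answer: 30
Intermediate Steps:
d(n) = 2*n*(4 + n) (d(n) = (n + 4)*(2*n) = (4 + n)*(2*n) = 2*n*(4 + n))
d(-3)*(-12 + 7) = (2*(-3)*(4 - 3))*(-12 + 7) = (2*(-3)*1)*(-5) = -6*(-5) = 30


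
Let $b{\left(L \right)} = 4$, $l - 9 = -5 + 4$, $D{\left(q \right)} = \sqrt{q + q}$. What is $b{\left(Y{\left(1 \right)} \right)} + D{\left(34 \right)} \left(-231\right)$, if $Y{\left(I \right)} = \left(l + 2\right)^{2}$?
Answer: $4 - 462 \sqrt{17} \approx -1900.9$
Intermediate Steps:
$D{\left(q \right)} = \sqrt{2} \sqrt{q}$ ($D{\left(q \right)} = \sqrt{2 q} = \sqrt{2} \sqrt{q}$)
$l = 8$ ($l = 9 + \left(-5 + 4\right) = 9 - 1 = 8$)
$Y{\left(I \right)} = 100$ ($Y{\left(I \right)} = \left(8 + 2\right)^{2} = 10^{2} = 100$)
$b{\left(Y{\left(1 \right)} \right)} + D{\left(34 \right)} \left(-231\right) = 4 + \sqrt{2} \sqrt{34} \left(-231\right) = 4 + 2 \sqrt{17} \left(-231\right) = 4 - 462 \sqrt{17}$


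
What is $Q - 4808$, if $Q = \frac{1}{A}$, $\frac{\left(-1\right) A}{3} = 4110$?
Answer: $- \frac{59282641}{12330} \approx -4808.0$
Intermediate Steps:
$A = -12330$ ($A = \left(-3\right) 4110 = -12330$)
$Q = - \frac{1}{12330}$ ($Q = \frac{1}{-12330} = - \frac{1}{12330} \approx -8.1103 \cdot 10^{-5}$)
$Q - 4808 = - \frac{1}{12330} - 4808 = - \frac{59282641}{12330}$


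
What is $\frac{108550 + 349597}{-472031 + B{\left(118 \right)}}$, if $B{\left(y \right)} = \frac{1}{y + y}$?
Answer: $- \frac{108122692}{111399315} \approx -0.97059$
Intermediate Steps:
$B{\left(y \right)} = \frac{1}{2 y}$
$\frac{108550 + 349597}{-472031 + B{\left(118 \right)}} = \frac{108550 + 349597}{-472031 + \frac{1}{2 \cdot 118}} = \frac{458147}{-472031 + \frac{1}{2} \cdot \frac{1}{118}} = \frac{458147}{-472031 + \frac{1}{236}} = \frac{458147}{- \frac{111399315}{236}} = 458147 \left(- \frac{236}{111399315}\right) = - \frac{108122692}{111399315}$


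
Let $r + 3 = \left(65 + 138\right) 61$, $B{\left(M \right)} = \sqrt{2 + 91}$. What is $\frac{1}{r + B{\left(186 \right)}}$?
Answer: $\frac{12380}{153264307} - \frac{\sqrt{93}}{153264307} \approx 8.0713 \cdot 10^{-5}$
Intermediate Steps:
$B{\left(M \right)} = \sqrt{93}$
$r = 12380$ ($r = -3 + \left(65 + 138\right) 61 = -3 + 203 \cdot 61 = -3 + 12383 = 12380$)
$\frac{1}{r + B{\left(186 \right)}} = \frac{1}{12380 + \sqrt{93}}$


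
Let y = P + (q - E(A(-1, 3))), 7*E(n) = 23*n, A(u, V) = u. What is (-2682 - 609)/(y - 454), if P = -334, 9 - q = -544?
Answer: 23037/1622 ≈ 14.203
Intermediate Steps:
q = 553 (q = 9 - 1*(-544) = 9 + 544 = 553)
E(n) = 23*n/7 (E(n) = (23*n)/7 = 23*n/7)
y = 1556/7 (y = -334 + (553 - 23*(-1)/7) = -334 + (553 - 1*(-23/7)) = -334 + (553 + 23/7) = -334 + 3894/7 = 1556/7 ≈ 222.29)
(-2682 - 609)/(y - 454) = (-2682 - 609)/(1556/7 - 454) = -3291/(-1622/7) = -3291*(-7/1622) = 23037/1622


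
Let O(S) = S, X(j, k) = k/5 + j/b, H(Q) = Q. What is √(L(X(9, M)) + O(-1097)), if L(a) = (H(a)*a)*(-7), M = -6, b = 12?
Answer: I*√439367/20 ≈ 33.142*I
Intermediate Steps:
X(j, k) = k/5 + j/12
L(a) = -7*a² (L(a) = (a*a)*(-7) = a²*(-7) = -7*a²)
√(L(X(9, M)) + O(-1097)) = √(-7*((⅕)*(-6) + (1/12)*9)² - 1097) = √(-7*(-6/5 + ¾)² - 1097) = √(-7*(-9/20)² - 1097) = √(-7*81/400 - 1097) = √(-567/400 - 1097) = √(-439367/400) = I*√439367/20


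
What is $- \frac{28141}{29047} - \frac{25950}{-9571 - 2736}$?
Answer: $\frac{13143173}{11531659} \approx 1.1397$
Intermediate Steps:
$- \frac{28141}{29047} - \frac{25950}{-9571 - 2736} = \left(-28141\right) \frac{1}{29047} - \frac{25950}{-12307} = - \frac{28141}{29047} - - \frac{25950}{12307} = - \frac{28141}{29047} + \frac{25950}{12307} = \frac{13143173}{11531659}$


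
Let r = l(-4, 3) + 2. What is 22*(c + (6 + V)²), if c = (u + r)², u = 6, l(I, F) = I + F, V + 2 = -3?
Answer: 1100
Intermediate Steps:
V = -5 (V = -2 - 3 = -5)
l(I, F) = F + I
r = 1 (r = (3 - 4) + 2 = -1 + 2 = 1)
c = 49 (c = (6 + 1)² = 7² = 49)
22*(c + (6 + V)²) = 22*(49 + (6 - 5)²) = 22*(49 + 1²) = 22*(49 + 1) = 22*50 = 1100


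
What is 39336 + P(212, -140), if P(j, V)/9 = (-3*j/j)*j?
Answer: 33612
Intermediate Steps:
P(j, V) = -27*j (P(j, V) = 9*((-3*j/j)*j) = 9*((-3*1)*j) = 9*(-3*j) = -27*j)
39336 + P(212, -140) = 39336 - 27*212 = 39336 - 5724 = 33612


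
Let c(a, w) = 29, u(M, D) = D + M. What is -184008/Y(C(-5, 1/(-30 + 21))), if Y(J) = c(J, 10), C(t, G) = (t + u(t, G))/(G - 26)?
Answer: -184008/29 ≈ -6345.1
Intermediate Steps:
C(t, G) = (G + 2*t)/(-26 + G) (C(t, G) = (t + (G + t))/(G - 26) = (G + 2*t)/(-26 + G))
Y(J) = 29
-184008/Y(C(-5, 1/(-30 + 21))) = -184008/29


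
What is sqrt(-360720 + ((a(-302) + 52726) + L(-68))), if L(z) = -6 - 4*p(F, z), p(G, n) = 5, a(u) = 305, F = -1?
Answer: I*sqrt(307715) ≈ 554.72*I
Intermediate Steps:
L(z) = -26 (L(z) = -6 - 4*5 = -6 - 20 = -26)
sqrt(-360720 + ((a(-302) + 52726) + L(-68))) = sqrt(-360720 + ((305 + 52726) - 26)) = sqrt(-360720 + (53031 - 26)) = sqrt(-360720 + 53005) = sqrt(-307715) = I*sqrt(307715)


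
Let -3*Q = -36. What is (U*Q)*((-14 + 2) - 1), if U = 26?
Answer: -4056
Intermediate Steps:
Q = 12 (Q = -⅓*(-36) = 12)
(U*Q)*((-14 + 2) - 1) = (26*12)*((-14 + 2) - 1) = 312*(-12 - 1) = 312*(-13) = -4056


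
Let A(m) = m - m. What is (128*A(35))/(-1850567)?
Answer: 0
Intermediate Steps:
A(m) = 0
(128*A(35))/(-1850567) = (128*0)/(-1850567) = 0*(-1/1850567) = 0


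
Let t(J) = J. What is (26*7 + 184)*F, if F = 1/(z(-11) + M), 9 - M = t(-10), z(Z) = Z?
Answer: 183/4 ≈ 45.750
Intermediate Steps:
M = 19 (M = 9 - 1*(-10) = 9 + 10 = 19)
F = 1/8 (F = 1/(-11 + 19) = 1/8 ≈ 0.12500)
(26*7 + 184)*F = (26*7 + 184)*(1/8) = (182 + 184)*(1/8) = 366*(1/8) = 183/4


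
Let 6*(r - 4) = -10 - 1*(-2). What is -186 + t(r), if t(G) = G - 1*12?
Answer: -586/3 ≈ -195.33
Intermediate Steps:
r = 8/3 (r = 4 + (-10 - 1*(-2))/6 = 4 + (-10 + 2)/6 = 4 + (⅙)*(-8) = 4 - 4/3 = 8/3 ≈ 2.6667)
t(G) = -12 + G (t(G) = G - 12 = -12 + G)
-186 + t(r) = -186 + (-12 + 8/3) = -186 - 28/3 = -586/3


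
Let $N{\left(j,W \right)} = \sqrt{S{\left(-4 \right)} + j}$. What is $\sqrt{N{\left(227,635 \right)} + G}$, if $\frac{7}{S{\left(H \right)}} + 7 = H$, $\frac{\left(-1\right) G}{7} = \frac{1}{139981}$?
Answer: $\frac{\sqrt{-118563907 + 215541483971 \sqrt{27390}}}{1539791} \approx 3.8788$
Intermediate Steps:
$G = - \frac{7}{139981} \approx -5.0007 \cdot 10^{-5}$
$S{\left(H \right)} = \frac{7}{-7 + H}$
$N{\left(j,W \right)} = \sqrt{- \frac{7}{11} + j}$ ($N{\left(j,W \right)} = \sqrt{\frac{7}{-7 - 4} + j} = \sqrt{\frac{7}{-11} + j} = \sqrt{7 \left(- \frac{1}{11}\right) + j} = \sqrt{- \frac{7}{11} + j}$)
$\sqrt{N{\left(227,635 \right)} + G} = \sqrt{\frac{\sqrt{-77 + 121 \cdot 227}}{11} - \frac{7}{139981}} = \sqrt{\frac{\sqrt{-77 + 27467}}{11} - \frac{7}{139981}} = \sqrt{\frac{\sqrt{27390}}{11} - \frac{7}{139981}} = \sqrt{- \frac{7}{139981} + \frac{\sqrt{27390}}{11}}$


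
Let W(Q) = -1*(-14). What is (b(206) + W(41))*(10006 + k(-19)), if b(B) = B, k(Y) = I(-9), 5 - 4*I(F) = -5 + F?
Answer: 2202365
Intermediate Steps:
I(F) = 5/2 - F/4 (I(F) = 5/4 - (-5 + F)/4 = 5/4 + (5/4 - F/4) = 5/2 - F/4)
k(Y) = 19/4 (k(Y) = 5/2 - ¼*(-9) = 5/2 + 9/4 = 19/4)
W(Q) = 14
(b(206) + W(41))*(10006 + k(-19)) = (206 + 14)*(10006 + 19/4) = 220*(40043/4) = 2202365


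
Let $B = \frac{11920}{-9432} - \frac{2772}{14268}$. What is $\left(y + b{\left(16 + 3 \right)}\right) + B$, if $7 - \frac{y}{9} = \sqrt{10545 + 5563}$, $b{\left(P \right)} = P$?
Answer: $\frac{112906183}{1401831} - 18 \sqrt{4027} \approx -1061.7$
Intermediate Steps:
$B = - \frac{2043959}{1401831}$ ($B = 11920 \left(- \frac{1}{9432}\right) - \frac{231}{1189} = - \frac{1490}{1179} - \frac{231}{1189} = - \frac{2043959}{1401831} \approx -1.4581$)
$y = 63 - 18 \sqrt{4027}$ ($y = 63 - 9 \sqrt{10545 + 5563} = 63 - 9 \sqrt{16108} = 63 - 9 \cdot 2 \sqrt{4027} = 63 - 18 \sqrt{4027} \approx -1079.3$)
$\left(y + b{\left(16 + 3 \right)}\right) + B = \left(\left(63 - 18 \sqrt{4027}\right) + \left(16 + 3\right)\right) - \frac{2043959}{1401831} = \left(\left(63 - 18 \sqrt{4027}\right) + 19\right) - \frac{2043959}{1401831} = \left(82 - 18 \sqrt{4027}\right) - \frac{2043959}{1401831} = \frac{112906183}{1401831} - 18 \sqrt{4027}$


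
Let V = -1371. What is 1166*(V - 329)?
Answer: -1982200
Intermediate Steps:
1166*(V - 329) = 1166*(-1371 - 329) = 1166*(-1700) = -1982200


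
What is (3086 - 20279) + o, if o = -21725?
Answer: -38918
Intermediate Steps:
(3086 - 20279) + o = (3086 - 20279) - 21725 = -17193 - 21725 = -38918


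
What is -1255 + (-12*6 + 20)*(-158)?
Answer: 6961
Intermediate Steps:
-1255 + (-12*6 + 20)*(-158) = -1255 + (-72 + 20)*(-158) = -1255 - 52*(-158) = -1255 + 8216 = 6961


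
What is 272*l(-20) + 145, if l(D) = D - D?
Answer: 145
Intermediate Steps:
l(D) = 0
272*l(-20) + 145 = 272*0 + 145 = 0 + 145 = 145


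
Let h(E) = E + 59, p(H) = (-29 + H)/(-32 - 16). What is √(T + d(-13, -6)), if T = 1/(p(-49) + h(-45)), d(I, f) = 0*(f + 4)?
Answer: 2*√10/25 ≈ 0.25298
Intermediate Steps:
p(H) = 29/48 - H/48 (p(H) = (-29 + H)/(-48) = (-29 + H)*(-1/48) = 29/48 - H/48)
h(E) = 59 + E
d(I, f) = 0 (d(I, f) = 0*(4 + f) = 0)
T = 8/125 (T = 1/((29/48 - 1/48*(-49)) + (59 - 45)) = 1/((29/48 + 49/48) + 14) = 1/(13/8 + 14) = 1/(125/8) = 8/125 ≈ 0.064000)
√(T + d(-13, -6)) = √(8/125 + 0) = √(8/125) = 2*√10/25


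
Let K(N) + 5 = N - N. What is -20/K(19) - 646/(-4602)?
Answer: 9527/2301 ≈ 4.1404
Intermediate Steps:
K(N) = -5 (K(N) = -5 + (N - N) = -5 + 0 = -5)
-20/K(19) - 646/(-4602) = -20/(-5) - 646/(-4602) = -20*(-1/5) - 646*(-1/4602) = 4 + 323/2301 = 9527/2301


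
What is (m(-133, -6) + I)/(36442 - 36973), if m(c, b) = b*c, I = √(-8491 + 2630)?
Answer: -266/177 - I*√5861/531 ≈ -1.5028 - 0.14418*I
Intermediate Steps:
I = I*√5861 (I = √(-5861) = I*√5861 ≈ 76.557*I)
(m(-133, -6) + I)/(36442 - 36973) = (-6*(-133) + I*√5861)/(36442 - 36973) = (798 + I*√5861)/(-531) = (798 + I*√5861)*(-1/531) = -266/177 - I*√5861/531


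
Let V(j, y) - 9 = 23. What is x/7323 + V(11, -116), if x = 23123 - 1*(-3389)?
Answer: 260848/7323 ≈ 35.620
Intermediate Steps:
x = 26512 (x = 23123 + 3389 = 26512)
V(j, y) = 32 (V(j, y) = 9 + 23 = 32)
x/7323 + V(11, -116) = 26512/7323 + 32 = 260848/7323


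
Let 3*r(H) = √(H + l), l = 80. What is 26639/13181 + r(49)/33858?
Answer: 26639/13181 + √129/101574 ≈ 2.0211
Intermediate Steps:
r(H) = √(80 + H)/3 (r(H) = √(H + 80)/3 = √(80 + H)/3)
26639/13181 + r(49)/33858 = 26639/13181 + (√(80 + 49)/3)/33858 = 26639*(1/13181) + (√129/3)*(1/33858) = 26639/13181 + √129/101574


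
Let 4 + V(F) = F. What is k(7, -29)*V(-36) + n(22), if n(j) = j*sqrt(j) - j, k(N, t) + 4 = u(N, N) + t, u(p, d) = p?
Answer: 1018 + 22*sqrt(22) ≈ 1121.2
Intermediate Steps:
V(F) = -4 + F
k(N, t) = -4 + N + t (k(N, t) = -4 + (N + t) = -4 + N + t)
n(j) = j**(3/2) - j
k(7, -29)*V(-36) + n(22) = (-4 + 7 - 29)*(-4 - 36) + (22**(3/2) - 1*22) = -26*(-40) + (22*sqrt(22) - 22) = 1040 + (-22 + 22*sqrt(22)) = 1018 + 22*sqrt(22)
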